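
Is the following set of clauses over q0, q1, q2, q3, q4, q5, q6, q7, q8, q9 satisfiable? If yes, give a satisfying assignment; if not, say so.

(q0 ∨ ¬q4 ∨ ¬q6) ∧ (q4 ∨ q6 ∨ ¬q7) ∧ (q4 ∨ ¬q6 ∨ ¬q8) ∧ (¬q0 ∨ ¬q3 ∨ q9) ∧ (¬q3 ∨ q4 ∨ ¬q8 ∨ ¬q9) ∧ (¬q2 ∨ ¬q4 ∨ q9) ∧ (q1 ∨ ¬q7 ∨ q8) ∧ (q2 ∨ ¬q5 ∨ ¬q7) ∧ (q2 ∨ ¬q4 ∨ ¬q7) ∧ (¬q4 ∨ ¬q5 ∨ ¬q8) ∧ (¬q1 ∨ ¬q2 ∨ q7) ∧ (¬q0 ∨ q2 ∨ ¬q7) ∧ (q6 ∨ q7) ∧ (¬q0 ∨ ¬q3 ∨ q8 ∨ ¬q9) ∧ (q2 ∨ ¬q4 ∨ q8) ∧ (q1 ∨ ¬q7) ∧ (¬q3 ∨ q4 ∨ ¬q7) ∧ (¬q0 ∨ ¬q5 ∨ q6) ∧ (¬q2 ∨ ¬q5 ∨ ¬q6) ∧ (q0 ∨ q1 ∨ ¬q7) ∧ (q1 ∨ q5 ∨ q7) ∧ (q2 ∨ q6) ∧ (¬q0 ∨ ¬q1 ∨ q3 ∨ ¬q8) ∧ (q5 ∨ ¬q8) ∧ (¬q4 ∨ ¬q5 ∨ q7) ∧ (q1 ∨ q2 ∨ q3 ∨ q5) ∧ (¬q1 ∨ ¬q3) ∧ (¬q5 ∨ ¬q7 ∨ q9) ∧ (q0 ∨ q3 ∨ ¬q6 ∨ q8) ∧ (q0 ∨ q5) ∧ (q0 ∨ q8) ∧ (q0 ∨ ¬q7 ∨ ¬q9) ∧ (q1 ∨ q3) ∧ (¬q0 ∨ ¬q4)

Set q0 = True.
  then (¬q0 ∨ ¬q4) forces q4 = False.
Set q1 = True.
  then (¬q1 ∨ ¬q3) forces q3 = False.
  then (¬q0 ∨ ¬q1 ∨ q3 ∨ ¬q8) forces q8 = False.
Set q2 = False.
  then (¬q0 ∨ q2 ∨ ¬q7) forces q7 = False.
  then (q6 ∨ q7) forces q6 = True.
Set q5 = False.
Set q9 = False.
All clauses satisfied.

q0 = True, q1 = True, q2 = False, q3 = False, q4 = False, q5 = False, q6 = True, q7 = False, q8 = False, q9 = False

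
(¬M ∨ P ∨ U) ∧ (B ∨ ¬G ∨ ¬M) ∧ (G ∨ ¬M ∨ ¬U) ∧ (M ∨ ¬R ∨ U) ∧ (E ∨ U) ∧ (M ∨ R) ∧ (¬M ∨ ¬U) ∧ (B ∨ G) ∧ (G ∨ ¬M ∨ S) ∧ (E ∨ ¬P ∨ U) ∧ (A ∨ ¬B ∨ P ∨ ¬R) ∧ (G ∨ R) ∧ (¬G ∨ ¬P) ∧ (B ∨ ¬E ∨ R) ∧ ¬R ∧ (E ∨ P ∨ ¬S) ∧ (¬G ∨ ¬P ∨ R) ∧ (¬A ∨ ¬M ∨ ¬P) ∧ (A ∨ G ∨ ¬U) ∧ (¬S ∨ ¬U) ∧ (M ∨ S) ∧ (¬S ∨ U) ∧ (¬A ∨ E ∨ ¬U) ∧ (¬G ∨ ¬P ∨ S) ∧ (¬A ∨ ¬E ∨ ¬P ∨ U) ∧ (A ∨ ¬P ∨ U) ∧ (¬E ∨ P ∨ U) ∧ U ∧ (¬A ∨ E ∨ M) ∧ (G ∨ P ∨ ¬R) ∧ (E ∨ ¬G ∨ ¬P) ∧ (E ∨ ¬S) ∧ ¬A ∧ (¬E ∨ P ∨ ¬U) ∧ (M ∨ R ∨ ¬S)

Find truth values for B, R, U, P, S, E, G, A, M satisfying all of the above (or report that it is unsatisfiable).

Case R = True:
  Clause (¬R) is falsified — contradiction.
Case R = False:
  (M ∨ R) forces M = True.
  (¬M ∨ ¬U) forces U = False.
  Clause (U) is falsified — contradiction.
Both cases fail, so the formula is unsatisfiable.

UNSATISFIABLE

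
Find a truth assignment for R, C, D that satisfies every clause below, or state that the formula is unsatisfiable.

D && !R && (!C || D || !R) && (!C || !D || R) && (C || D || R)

R: False, C: False, D: True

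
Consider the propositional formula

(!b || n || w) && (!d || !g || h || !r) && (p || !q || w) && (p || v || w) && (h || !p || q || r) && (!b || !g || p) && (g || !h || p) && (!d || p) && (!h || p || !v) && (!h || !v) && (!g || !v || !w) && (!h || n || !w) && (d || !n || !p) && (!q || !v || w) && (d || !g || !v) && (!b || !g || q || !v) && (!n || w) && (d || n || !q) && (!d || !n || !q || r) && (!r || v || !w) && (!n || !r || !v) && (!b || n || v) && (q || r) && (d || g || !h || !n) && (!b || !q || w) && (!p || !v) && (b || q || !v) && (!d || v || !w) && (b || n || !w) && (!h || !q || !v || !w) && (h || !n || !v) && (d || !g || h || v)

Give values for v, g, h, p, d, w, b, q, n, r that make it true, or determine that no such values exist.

v=F; g=F; h=F; p=F; d=F; w=T; b=T; q=T; n=T; r=F

Set v = False.
Set g = False.
Set h = False.
Set p = False.
  then (p || v || w) forces w = True.
  then (!d || p) forces d = False.
  then (!r || v || !w) forces r = False.
  then (q || r) forces q = True.
  then (d || n || !q) forces n = True.
Set b = True.
All clauses satisfied.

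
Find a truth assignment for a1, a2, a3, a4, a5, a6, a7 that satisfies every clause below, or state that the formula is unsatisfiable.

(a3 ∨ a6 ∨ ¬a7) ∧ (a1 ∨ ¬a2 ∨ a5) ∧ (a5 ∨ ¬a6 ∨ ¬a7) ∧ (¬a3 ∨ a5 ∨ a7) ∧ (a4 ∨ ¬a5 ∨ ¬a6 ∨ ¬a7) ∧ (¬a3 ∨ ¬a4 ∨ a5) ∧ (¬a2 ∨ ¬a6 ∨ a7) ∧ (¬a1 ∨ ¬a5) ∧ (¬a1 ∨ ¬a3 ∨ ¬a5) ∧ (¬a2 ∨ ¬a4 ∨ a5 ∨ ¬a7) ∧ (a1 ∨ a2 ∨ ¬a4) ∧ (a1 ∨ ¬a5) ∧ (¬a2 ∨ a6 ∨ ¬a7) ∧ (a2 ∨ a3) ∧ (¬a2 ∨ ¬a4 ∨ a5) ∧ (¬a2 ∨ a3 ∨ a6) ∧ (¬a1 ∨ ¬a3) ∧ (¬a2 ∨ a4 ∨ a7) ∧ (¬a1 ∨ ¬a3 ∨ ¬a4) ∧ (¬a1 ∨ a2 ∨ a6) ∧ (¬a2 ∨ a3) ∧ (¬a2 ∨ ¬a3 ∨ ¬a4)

a1=F; a2=F; a3=T; a4=F; a5=F; a6=F; a7=T

Set a1 = False.
  then (a1 ∨ ¬a5) forces a5 = False.
  then (a1 ∨ ¬a2 ∨ a5) forces a2 = False.
  then (a1 ∨ a2 ∨ ¬a4) forces a4 = False.
  then (a2 ∨ a3) forces a3 = True.
  then (¬a3 ∨ a5 ∨ a7) forces a7 = True.
  then (a5 ∨ ¬a6 ∨ ¬a7) forces a6 = False.
All clauses satisfied.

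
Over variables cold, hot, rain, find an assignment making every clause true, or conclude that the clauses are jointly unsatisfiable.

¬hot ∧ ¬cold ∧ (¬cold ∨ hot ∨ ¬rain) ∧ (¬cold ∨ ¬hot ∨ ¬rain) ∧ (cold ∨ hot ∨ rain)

Unit clause (¬hot) forces hot = False.
Unit clause (¬cold) forces cold = False.
In (cold ∨ hot ∨ rain) only rain is left, so rain = True.
Check each clause:
  (¬hot): ¬hot holds.
  (¬cold): ¬cold holds.
  (¬cold ∨ hot ∨ ¬rain): ¬cold holds.
  (¬cold ∨ ¬hot ∨ ¬rain): ¬cold holds.
  (cold ∨ hot ∨ rain): rain holds.
All clauses satisfied.

cold = False, hot = False, rain = True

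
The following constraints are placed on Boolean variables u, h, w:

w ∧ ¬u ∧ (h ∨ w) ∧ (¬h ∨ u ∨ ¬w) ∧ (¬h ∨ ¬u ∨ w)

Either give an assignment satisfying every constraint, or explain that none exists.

Unit clause (w) forces w = True.
Unit clause (¬u) forces u = False.
In (¬h ∨ u ∨ ¬w) only ¬h is left, so h = False.
Check each clause:
  (w): w holds.
  (¬u): ¬u holds.
  (h ∨ w): w holds.
  (¬h ∨ u ∨ ¬w): ¬h holds.
  (¬h ∨ ¬u ∨ w): ¬h holds.
All clauses satisfied.

u: False; h: False; w: True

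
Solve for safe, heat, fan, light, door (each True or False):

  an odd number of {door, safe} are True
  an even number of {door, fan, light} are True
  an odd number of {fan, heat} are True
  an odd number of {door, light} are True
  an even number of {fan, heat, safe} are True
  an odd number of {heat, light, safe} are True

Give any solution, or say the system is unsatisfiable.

UNSATISFIABLE

Adding constraints 1, 2, 3, 6 mod 2: every variable appears an even number of times on the left, so the left side is 0.
But the right sides sum to 1 (mod 2). 0 ≠ 1 — the system is inconsistent.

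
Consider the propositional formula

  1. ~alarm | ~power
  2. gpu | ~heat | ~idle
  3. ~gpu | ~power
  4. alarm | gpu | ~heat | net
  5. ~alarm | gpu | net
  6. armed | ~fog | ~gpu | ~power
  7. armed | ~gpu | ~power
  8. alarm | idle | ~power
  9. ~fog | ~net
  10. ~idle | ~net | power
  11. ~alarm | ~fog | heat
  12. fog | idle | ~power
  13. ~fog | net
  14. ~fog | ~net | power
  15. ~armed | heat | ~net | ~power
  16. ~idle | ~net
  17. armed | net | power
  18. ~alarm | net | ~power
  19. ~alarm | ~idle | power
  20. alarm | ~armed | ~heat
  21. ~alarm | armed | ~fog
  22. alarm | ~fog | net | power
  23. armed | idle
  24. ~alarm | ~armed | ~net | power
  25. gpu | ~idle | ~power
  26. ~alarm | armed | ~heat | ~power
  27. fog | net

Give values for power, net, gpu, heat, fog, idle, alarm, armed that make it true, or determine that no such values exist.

Set power = False.
Set net = True.
  then (~fog | ~net) forces fog = False.
  then (~idle | ~net | power) forces idle = False.
  then (armed | idle) forces armed = True.
  then (~alarm | ~armed | ~net | power) forces alarm = False.
  then (alarm | ~armed | ~heat) forces heat = False.
Set gpu = False.
All clauses satisfied.

power = False, net = True, gpu = False, heat = False, fog = False, idle = False, alarm = False, armed = True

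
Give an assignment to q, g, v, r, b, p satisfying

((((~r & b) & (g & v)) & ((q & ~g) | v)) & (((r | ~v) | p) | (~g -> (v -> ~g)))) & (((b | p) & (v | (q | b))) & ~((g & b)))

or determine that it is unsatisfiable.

The formula is unsatisfiable.

Case g = True: the formula simplifies to (((~r & b) & v) & v) & (((b | p) & (v | (q | b))) & ~b).
  b = True: the conjunct ~b is False.
  b = False: the conjunct b is False.
Case g = False: the conjunct g is False.
Both cases fail — unsatisfiable.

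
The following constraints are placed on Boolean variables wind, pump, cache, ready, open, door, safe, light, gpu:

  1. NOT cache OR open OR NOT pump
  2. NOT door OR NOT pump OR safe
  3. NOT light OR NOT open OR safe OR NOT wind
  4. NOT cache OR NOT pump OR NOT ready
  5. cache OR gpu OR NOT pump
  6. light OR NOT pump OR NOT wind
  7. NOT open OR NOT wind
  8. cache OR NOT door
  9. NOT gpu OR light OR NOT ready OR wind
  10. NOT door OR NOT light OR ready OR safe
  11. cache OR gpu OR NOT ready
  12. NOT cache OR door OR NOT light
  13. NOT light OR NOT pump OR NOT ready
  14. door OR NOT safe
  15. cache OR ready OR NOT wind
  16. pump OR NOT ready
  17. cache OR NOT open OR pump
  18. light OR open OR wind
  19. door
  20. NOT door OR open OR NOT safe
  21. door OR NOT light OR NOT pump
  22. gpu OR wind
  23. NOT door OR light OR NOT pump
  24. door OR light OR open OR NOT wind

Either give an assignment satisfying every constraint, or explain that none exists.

wind = True; pump = False; cache = True; ready = False; open = False; door = True; safe = False; light = False; gpu = False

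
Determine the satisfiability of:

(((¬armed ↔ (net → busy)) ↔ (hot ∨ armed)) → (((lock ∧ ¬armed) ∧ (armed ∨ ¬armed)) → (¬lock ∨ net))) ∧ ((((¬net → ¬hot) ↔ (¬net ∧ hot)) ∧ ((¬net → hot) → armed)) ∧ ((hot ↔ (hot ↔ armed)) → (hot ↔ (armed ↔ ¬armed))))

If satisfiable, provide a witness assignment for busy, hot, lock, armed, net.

The conjunct (¬net → ¬hot) ↔ (¬net ∧ hot) is unsatisfiable on its own:
  hot=F, net=F: evaluates to False.
  hot=F, net=T: evaluates to False.
  hot=T, net=F: evaluates to False.
  hot=T, net=T: evaluates to False.
So the whole conjunction is unsatisfiable.

Unsatisfiable — no assignment works.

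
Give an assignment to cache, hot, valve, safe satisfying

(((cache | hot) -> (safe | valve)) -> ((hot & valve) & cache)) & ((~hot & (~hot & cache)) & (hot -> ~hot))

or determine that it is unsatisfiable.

cache = True; hot = False; valve = False; safe = False

  ((cache | hot) -> (safe | valve)) -> ((hot & valve) & cache) = True
    (cache | hot) -> (safe | valve) = False
      cache | hot = True
      safe | valve = False
    (hot & valve) & cache = False
      hot & valve = False
  (~hot & (~hot & cache)) & (hot -> ~hot) = True
    ~hot & (~hot & cache) = True
      ~hot = True
      ~hot & cache = True
        ~hot = True
    hot -> ~hot = True
      ~hot = True
Both conjuncts True, so the formula holds.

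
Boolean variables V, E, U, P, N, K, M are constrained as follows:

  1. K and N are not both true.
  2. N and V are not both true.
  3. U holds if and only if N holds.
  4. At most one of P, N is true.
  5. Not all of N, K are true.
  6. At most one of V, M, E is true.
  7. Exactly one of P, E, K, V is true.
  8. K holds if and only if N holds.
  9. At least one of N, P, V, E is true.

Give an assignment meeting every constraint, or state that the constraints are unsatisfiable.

V = True, E = False, U = False, P = False, N = False, K = False, M = False

  (1) K=F, N=F — not both ✓
  (2) N=F, V=T — not both ✓
  (3) U=F, N=F — same ✓
  (4) {P, N}: 0 true — at most one ✓
  (5) {N, K}: 0/2 true — not all ✓
  (6) {V, M, E}: 1 true — at most one ✓
  (7) {P, E, K, V}: 1 true — exactly one ✓
  (8) K=F, N=F — same ✓
  (9) {N, P, V, E}: 1 true — at least one ✓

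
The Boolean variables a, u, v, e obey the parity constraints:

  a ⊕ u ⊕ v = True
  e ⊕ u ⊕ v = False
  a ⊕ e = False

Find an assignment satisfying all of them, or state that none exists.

Adding constraints 1, 2, 3 mod 2: every variable appears an even number of times on the left, so the left side is 0.
But the right sides sum to 1 (mod 2). 0 ≠ 1 — the system is inconsistent.

Unsatisfiable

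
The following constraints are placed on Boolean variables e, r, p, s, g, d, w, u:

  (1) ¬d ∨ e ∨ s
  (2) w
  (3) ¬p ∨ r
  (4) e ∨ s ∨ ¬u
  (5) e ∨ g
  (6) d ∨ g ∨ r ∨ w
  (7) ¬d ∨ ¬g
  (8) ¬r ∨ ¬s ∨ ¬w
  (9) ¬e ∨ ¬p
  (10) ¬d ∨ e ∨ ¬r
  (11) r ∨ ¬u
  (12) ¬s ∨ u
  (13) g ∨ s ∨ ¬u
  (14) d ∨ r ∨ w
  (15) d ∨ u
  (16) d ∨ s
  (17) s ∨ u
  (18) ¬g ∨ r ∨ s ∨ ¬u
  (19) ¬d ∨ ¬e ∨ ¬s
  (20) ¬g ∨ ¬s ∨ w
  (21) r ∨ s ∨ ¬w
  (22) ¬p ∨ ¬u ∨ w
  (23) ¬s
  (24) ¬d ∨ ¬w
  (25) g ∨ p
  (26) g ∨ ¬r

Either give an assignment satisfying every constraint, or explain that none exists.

Case s = True:
  Clause (¬s) is falsified — contradiction.
Case s = False:
  (w) forces w = True.
  (d ∨ s) forces d = True.
  Clause (¬d ∨ ¬w) is falsified — contradiction.
Both cases fail, so the formula is unsatisfiable.

Unsatisfiable — no assignment works.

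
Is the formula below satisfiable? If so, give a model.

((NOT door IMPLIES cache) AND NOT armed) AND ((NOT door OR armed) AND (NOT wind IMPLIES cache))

armed = False, door = False, cache = True, wind = False

  (NOT door IMPLIES cache) AND NOT armed = True
    NOT door IMPLIES cache = True
      NOT door = True
    NOT armed = True
  (NOT door OR armed) AND (NOT wind IMPLIES cache) = True
    NOT door OR armed = True
      NOT door = True
    NOT wind IMPLIES cache = True
      NOT wind = True
Both conjuncts True, so the formula holds.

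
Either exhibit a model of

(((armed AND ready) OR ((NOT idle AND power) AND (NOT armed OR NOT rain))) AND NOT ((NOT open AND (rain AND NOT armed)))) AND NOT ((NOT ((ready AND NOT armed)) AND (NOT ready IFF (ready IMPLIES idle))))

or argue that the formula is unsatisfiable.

power=F; armed=T; open=F; rain=F; ready=T; idle=T

  ((armed AND ready) OR ((NOT idle AND power) AND (NOT armed OR NOT rain))) AND NOT ((NOT open AND (rain AND NOT armed))) = True
    (armed AND ready) OR ((NOT idle AND power) AND (NOT armed OR NOT rain)) = True
      armed AND ready = True
      (NOT idle AND power) AND (NOT armed OR NOT rain) = False
        NOT idle AND power = False
          NOT idle = False
        NOT armed OR NOT rain = True
          NOT armed = False
          NOT rain = True
    NOT ((NOT open AND (rain AND NOT armed))) = True
      NOT open AND (rain AND NOT armed) = False
        NOT open = True
        rain AND NOT armed = False
          NOT armed = False
  NOT ((NOT ((ready AND NOT armed)) AND (NOT ready IFF (ready IMPLIES idle)))) = True
    NOT ((ready AND NOT armed)) AND (NOT ready IFF (ready IMPLIES idle)) = False
      NOT ((ready AND NOT armed)) = True
        ready AND NOT armed = False
          NOT armed = False
      NOT ready IFF (ready IMPLIES idle) = False
        NOT ready = False
        ready IMPLIES idle = True
Both conjuncts True, so the formula holds.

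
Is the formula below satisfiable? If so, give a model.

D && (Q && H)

D = True; H = True; Q = True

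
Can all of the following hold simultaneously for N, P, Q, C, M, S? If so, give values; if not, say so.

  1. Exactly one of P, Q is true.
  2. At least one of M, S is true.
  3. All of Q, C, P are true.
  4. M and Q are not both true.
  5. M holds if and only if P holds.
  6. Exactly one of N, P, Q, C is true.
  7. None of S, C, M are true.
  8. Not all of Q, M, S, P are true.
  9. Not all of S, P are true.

The formula is unsatisfiable.

Case C = True:
  Constraint (7) is violated (C=T) — contradiction.
Case C = False:
  Constraint (3) is violated (C=F) — contradiction.
Both cases fail — unsatisfiable.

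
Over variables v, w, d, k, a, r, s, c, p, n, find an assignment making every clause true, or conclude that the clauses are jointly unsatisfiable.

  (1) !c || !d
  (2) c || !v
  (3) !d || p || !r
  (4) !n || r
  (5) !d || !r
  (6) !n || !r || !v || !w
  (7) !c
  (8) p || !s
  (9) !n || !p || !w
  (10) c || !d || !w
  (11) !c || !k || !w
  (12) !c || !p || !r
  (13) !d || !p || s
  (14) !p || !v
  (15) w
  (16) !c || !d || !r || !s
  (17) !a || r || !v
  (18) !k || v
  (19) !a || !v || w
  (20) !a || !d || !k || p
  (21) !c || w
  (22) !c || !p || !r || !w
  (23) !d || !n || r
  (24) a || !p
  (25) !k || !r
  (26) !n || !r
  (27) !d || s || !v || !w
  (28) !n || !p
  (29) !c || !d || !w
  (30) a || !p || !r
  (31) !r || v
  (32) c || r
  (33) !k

No satisfying assignment exists.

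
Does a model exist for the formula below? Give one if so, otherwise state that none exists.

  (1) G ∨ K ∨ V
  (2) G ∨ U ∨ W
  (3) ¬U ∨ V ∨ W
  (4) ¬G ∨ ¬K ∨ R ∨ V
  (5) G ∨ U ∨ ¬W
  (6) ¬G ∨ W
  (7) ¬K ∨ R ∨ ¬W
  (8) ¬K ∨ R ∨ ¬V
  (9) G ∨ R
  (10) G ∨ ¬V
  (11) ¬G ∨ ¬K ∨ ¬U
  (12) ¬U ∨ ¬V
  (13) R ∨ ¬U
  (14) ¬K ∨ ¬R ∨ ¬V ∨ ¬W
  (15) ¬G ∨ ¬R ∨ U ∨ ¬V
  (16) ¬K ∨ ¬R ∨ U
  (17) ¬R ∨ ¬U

Set K = False.
Set G = True.
  then (¬G ∨ W) forces W = True.
Set R = False.
  then (R ∨ ¬U) forces U = False.
Set V = True.
All clauses satisfied.

K: False, G: True, R: False, V: True, U: False, W: True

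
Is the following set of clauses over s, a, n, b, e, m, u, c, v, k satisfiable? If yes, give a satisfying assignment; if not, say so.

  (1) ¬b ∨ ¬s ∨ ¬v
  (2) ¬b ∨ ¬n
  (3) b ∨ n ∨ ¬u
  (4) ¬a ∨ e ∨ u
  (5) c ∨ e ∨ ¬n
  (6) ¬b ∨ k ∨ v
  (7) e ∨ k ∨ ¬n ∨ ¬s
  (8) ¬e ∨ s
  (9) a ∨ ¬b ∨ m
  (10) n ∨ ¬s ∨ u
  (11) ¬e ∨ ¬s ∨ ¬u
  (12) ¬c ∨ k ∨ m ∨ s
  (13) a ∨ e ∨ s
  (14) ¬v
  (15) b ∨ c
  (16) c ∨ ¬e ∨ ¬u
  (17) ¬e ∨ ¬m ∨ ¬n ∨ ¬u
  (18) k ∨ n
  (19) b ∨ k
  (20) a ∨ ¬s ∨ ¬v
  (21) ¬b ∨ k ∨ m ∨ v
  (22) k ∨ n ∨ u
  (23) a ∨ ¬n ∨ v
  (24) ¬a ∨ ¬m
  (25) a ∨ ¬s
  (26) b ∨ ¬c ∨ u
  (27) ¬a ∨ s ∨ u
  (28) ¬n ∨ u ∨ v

s = False, a = True, n = False, b = True, e = False, m = False, u = True, c = True, v = False, k = True

Unit clause (¬v) forces v = False.
Set s = False.
  then (¬e ∨ s) forces e = False.
  then (a ∨ e ∨ s) forces a = True.
  then (¬a ∨ ¬m) forces m = False.
  then (¬a ∨ s ∨ u) forces u = True.
Set n = False.
  then (b ∨ n ∨ ¬u) forces b = True.
  then (¬b ∨ k ∨ v) forces k = True.
Set c = True.
All clauses satisfied.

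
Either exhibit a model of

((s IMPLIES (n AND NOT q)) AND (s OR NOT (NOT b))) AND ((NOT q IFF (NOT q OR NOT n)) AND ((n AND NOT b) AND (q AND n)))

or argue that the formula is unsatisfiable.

Case q = True: the formula simplifies to (NOT s AND (s OR NOT (NOT b))) AND (n AND ((n AND NOT b) AND n)).
  b = True: the conjunct NOT b is False.
  b = False: simplifies to (NOT s AND s) AND (n AND (n AND n)).
    s = True: the conjunct NOT s is False.
    s = False: the conjunct s is False.
Case q = False: the conjunct q is False.
Both cases fail — unsatisfiable.

Unsatisfiable — no assignment works.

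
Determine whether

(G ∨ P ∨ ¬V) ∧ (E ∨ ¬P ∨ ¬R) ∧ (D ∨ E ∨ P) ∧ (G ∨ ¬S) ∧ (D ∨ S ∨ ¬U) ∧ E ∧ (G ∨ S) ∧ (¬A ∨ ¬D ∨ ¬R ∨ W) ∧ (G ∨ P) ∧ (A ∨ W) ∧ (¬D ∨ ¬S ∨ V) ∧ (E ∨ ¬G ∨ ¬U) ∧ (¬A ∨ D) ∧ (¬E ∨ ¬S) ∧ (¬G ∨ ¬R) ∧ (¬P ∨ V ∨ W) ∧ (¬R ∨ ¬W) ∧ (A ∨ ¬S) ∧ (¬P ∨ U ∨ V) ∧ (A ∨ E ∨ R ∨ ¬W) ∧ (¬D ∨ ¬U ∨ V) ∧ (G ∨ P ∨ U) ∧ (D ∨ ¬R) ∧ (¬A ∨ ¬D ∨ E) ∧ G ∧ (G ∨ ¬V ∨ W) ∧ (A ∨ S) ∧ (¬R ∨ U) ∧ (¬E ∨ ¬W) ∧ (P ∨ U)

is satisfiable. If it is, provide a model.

G = True, A = True, E = True, W = False, R = False, S = False, D = True, P = False, V = True, U = True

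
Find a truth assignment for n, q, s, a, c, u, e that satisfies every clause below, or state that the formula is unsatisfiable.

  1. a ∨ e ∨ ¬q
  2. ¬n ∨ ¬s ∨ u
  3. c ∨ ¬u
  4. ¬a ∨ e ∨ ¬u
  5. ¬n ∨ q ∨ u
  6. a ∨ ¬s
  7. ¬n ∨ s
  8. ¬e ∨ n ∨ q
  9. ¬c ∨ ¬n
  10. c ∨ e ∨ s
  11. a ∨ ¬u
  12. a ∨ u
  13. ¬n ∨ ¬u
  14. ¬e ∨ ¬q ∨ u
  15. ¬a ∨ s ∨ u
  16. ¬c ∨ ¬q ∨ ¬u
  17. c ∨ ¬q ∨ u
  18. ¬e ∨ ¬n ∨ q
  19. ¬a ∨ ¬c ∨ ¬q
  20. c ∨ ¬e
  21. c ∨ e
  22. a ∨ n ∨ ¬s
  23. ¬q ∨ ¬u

n=F, q=F, s=T, a=T, c=T, u=F, e=F

Set n = False.
Set q = False.
  then (¬e ∨ n ∨ q) forces e = False.
  then (c ∨ e) forces c = True.
Set s = True.
  then (a ∨ ¬s) forces a = True.
  then (¬a ∨ e ∨ ¬u) forces u = False.
All clauses satisfied.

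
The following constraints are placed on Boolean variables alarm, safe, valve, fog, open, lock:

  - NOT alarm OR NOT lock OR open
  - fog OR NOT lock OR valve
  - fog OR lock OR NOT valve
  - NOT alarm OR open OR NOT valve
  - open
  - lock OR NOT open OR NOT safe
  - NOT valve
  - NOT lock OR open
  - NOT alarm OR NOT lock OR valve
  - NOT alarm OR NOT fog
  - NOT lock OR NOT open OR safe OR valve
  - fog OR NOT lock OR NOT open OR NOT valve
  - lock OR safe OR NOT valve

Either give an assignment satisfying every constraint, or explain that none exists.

Unit clause (open) forces open = True.
Unit clause (NOT valve) forces valve = False.
Set alarm = True.
  then (NOT alarm OR NOT lock OR valve) forces lock = False.
  then (NOT alarm OR NOT fog) forces fog = False.
  then (lock OR NOT open OR NOT safe) forces safe = False.
All clauses satisfied.

alarm = True, safe = False, valve = False, fog = False, open = True, lock = False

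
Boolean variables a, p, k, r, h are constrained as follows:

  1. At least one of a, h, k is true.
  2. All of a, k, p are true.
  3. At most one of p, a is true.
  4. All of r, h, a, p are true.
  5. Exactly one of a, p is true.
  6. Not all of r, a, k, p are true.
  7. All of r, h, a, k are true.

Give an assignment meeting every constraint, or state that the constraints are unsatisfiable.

Case p = True:
  (2) forces a = True.
  Constraint (3) is violated (p=T, a=T) — contradiction.
Case p = False:
  Constraint (2) is violated (p=F) — contradiction.
Both cases fail — unsatisfiable.

Unsatisfiable — no assignment works.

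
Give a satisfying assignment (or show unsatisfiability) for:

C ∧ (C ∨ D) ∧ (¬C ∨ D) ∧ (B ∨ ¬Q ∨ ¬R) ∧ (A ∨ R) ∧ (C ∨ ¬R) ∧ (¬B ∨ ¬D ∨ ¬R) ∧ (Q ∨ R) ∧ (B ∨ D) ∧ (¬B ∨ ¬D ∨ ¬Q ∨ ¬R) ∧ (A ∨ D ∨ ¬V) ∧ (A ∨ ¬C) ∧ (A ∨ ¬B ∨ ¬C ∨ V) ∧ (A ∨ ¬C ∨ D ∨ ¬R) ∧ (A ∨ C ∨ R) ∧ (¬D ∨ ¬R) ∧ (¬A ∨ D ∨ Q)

Unit clause (C) forces C = True.
In (¬C ∨ D) only D is left, so D = True.
In (A ∨ ¬C) only A is left, so A = True.
In (¬D ∨ ¬R) only ¬R is left, so R = False.
In (Q ∨ R) only Q is left, so Q = True.
Set V = False.
Set B = True.
All clauses satisfied.

Q: True, V: False, C: True, R: False, D: True, A: True, B: True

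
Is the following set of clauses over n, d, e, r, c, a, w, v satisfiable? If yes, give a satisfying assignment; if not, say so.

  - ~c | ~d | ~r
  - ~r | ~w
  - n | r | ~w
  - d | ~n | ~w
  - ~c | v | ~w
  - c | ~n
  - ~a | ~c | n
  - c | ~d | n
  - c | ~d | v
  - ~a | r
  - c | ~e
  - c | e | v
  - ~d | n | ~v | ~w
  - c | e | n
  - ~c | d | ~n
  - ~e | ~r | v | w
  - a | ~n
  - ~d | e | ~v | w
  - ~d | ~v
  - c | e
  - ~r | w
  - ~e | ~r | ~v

Try n = True:
  (c | ~n) forces c = True.
  (~c | d | ~n) forces d = True.
  (~c | ~d | ~r) forces r = False.
  (~a | r) forces a = False.
  clause (a | ~n) is falsified — backtrack.
So n = False.
Set d = False.
Set e = False.
  then (c | e | n) forces c = True.
  then (~a | ~c | n) forces a = False.
Set r = False.
  then (n | r | ~w) forces w = False.
Set v = True.
All clauses satisfied.

n: False, d: False, e: False, r: False, c: True, a: False, w: False, v: True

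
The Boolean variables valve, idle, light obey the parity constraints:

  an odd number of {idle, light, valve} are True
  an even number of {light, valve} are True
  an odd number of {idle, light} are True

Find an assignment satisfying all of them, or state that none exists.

valve = False, idle = True, light = False

{idle, light, valve}: 1 true → odd ✓
{light, valve}: 0 true → even ✓
{idle, light}: 1 true → odd ✓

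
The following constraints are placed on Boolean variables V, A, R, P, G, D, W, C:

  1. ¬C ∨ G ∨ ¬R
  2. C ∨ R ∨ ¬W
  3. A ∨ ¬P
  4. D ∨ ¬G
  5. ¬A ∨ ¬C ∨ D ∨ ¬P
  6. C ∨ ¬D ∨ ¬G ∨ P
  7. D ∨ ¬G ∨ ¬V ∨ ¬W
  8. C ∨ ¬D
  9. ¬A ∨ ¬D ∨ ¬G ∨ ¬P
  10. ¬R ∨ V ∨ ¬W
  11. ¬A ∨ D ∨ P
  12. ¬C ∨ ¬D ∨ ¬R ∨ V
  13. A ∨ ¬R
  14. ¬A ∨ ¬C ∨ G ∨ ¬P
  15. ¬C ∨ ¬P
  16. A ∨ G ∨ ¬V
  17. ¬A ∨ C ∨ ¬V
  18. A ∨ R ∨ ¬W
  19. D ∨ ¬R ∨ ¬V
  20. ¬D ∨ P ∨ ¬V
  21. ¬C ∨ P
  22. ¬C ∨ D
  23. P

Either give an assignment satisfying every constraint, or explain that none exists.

V=F, A=T, R=F, P=T, G=F, D=F, W=F, C=F

Unit clause (P) forces P = True.
In (A ∨ ¬P) only A is left, so A = True.
In (¬C ∨ ¬P) only ¬C is left, so C = False.
In (¬A ∨ C ∨ ¬V) only ¬V is left, so V = False.
In (C ∨ ¬D) only ¬D is left, so D = False.
In (D ∨ ¬G) only ¬G is left, so G = False.
Set R = False.
  then (C ∨ R ∨ ¬W) forces W = False.
All clauses satisfied.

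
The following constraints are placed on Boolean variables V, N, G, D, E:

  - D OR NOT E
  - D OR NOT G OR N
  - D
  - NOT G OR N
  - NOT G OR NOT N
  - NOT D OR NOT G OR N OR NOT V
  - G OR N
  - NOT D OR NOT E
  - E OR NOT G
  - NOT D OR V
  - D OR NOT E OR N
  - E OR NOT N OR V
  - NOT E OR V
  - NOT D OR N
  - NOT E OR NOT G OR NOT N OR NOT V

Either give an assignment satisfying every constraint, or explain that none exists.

V = True, N = True, G = False, D = True, E = False

Unit clause (D) forces D = True.
In (NOT D OR NOT E) only NOT E is left, so E = False.
In (E OR NOT G) only NOT G is left, so G = False.
In (NOT D OR V) only V is left, so V = True.
In (NOT D OR N) only N is left, so N = True.
All clauses satisfied.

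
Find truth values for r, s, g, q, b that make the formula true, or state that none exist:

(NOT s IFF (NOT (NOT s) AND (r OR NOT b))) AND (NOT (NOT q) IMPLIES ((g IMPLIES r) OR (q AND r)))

r: False, s: True, g: False, q: True, b: True

  NOT s IFF (NOT (NOT s) AND (r OR NOT b)) = True
    NOT s = False
    NOT (NOT s) AND (r OR NOT b) = False
      NOT (NOT s) = True
        NOT s = False
      r OR NOT b = False
        NOT b = False
  NOT (NOT q) IMPLIES ((g IMPLIES r) OR (q AND r)) = True
    NOT (NOT q) = True
      NOT q = False
    (g IMPLIES r) OR (q AND r) = True
      g IMPLIES r = True
      q AND r = False
Both conjuncts True, so the formula holds.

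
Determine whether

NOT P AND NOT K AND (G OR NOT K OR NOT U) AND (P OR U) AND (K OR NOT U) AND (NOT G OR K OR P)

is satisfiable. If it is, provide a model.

No satisfying assignment exists.

Case K = True:
  Clause (NOT K) is falsified — contradiction.
Case K = False:
  (NOT P) forces P = False.
  (P OR U) forces U = True.
  Clause (K OR NOT U) is falsified — contradiction.
Both cases fail, so the formula is unsatisfiable.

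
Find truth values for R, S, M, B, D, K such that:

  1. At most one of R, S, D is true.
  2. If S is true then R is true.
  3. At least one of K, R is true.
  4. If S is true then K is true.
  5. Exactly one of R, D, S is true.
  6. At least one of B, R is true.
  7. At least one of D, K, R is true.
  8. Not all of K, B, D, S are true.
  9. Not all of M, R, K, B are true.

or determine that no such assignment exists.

R: True, S: False, M: False, B: False, D: False, K: True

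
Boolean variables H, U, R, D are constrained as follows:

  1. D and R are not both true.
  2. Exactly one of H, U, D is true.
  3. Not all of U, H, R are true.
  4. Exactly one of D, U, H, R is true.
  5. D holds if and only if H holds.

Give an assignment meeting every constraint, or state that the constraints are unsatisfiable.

H = False, U = True, R = False, D = False

  (1) D=F, R=F — not both ✓
  (2) {H, U, D}: 1 true — exactly one ✓
  (3) {U, H, R}: 1/3 true — not all ✓
  (4) {D, U, H, R}: 1 true — exactly one ✓
  (5) D=F, H=F — same ✓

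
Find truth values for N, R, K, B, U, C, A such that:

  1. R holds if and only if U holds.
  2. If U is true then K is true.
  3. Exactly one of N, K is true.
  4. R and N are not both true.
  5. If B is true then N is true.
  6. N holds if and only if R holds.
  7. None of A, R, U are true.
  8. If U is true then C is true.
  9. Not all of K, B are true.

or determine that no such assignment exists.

N=F; R=F; K=T; B=F; U=F; C=T; A=F

  (1) R=F, U=F — same ✓
  (2) U=F ⇒ K: vacuous ✓
  (3) {N, K}: 1 true — exactly one ✓
  (4) R=F, N=F — not both ✓
  (5) B=F ⇒ N: vacuous ✓
  (6) N=F, R=F — same ✓
  (7) {A, R, U}: 0 true — none ✓
  (8) U=F ⇒ C: vacuous ✓
  (9) {K, B}: 1/2 true — not all ✓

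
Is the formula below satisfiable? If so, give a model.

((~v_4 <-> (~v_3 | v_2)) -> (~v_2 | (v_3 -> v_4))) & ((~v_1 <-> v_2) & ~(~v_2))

v_1: False; v_2: True; v_3: False; v_4: False

  (~v_4 <-> (~v_3 | v_2)) -> (~v_2 | (v_3 -> v_4)) = True
    ~v_4 <-> (~v_3 | v_2) = True
      ~v_4 = True
      ~v_3 | v_2 = True
        ~v_3 = True
    ~v_2 | (v_3 -> v_4) = True
      ~v_2 = False
      v_3 -> v_4 = True
  (~v_1 <-> v_2) & ~(~v_2) = True
    ~v_1 <-> v_2 = True
      ~v_1 = True
    ~(~v_2) = True
      ~v_2 = False
Both conjuncts True, so the formula holds.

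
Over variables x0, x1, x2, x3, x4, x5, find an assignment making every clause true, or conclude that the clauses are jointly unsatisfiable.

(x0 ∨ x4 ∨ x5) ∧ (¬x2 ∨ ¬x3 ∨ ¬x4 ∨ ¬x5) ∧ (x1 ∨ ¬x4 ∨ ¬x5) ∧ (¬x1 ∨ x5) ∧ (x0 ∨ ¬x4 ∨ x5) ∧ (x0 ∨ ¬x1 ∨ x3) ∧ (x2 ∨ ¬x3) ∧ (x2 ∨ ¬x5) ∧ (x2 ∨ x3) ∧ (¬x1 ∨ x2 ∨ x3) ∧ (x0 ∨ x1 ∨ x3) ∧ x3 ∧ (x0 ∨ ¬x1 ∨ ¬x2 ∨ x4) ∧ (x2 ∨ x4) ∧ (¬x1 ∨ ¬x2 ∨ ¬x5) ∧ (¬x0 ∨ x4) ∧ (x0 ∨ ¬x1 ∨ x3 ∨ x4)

Unit clause (x3) forces x3 = True.
In (x2 ∨ ¬x3) only x2 is left, so x2 = True.
Set x0 = False.
Try x1 = True:
  (¬x1 ∨ x5) forces x5 = True.
  clause (¬x1 ∨ ¬x2 ∨ ¬x5) is falsified — backtrack.
So x1 = False.
Try x4 = True:
  (¬x2 ∨ ¬x3 ∨ ¬x4 ∨ ¬x5) forces x5 = False.
  clause (x0 ∨ ¬x4 ∨ x5) is falsified — backtrack.
So x4 = False.
  then (x0 ∨ x4 ∨ x5) forces x5 = True.
All clauses satisfied.

x0=F; x1=F; x2=T; x3=T; x4=F; x5=T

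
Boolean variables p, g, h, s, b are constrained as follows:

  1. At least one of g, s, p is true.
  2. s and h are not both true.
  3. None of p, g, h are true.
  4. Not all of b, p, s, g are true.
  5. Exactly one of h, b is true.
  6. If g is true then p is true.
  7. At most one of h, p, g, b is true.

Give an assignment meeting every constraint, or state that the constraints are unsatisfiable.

p = False, g = False, h = False, s = True, b = True

  (1) {g, s, p}: 1 true — at least one ✓
  (2) s=T, h=F — not both ✓
  (3) {p, g, h}: 0 true — none ✓
  (4) {b, p, s, g}: 2/4 true — not all ✓
  (5) {h, b}: 1 true — exactly one ✓
  (6) g=F ⇒ p: vacuous ✓
  (7) {h, p, g, b}: 1 true — at most one ✓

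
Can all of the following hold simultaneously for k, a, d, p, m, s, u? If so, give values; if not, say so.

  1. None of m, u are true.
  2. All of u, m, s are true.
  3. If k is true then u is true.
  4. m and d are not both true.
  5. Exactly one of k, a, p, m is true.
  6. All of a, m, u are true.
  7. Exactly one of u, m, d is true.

Unsatisfiable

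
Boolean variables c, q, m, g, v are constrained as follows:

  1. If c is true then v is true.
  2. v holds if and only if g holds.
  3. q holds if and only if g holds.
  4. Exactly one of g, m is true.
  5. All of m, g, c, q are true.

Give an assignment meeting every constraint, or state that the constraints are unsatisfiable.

Case m = True:
  (4) with m=T forces g = False.
  Constraint (5) is violated (g=F) — contradiction.
Case m = False:
  Constraint (5) is violated (m=F) — contradiction.
Both cases fail — unsatisfiable.

Unsatisfiable — no assignment works.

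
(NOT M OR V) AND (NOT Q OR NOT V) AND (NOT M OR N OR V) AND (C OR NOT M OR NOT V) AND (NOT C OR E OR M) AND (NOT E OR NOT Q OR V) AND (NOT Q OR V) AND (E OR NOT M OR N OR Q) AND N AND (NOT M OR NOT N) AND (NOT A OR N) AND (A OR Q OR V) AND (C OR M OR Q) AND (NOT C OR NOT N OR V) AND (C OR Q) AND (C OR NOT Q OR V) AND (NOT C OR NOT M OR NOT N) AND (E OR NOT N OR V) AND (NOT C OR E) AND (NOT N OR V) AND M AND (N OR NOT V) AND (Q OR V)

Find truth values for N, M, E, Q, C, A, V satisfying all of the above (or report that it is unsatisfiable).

Case N = True:
  (NOT M OR NOT N) forces M = False.
  Clause (M) is falsified — contradiction.
Case N = False:
  Clause (N) is falsified — contradiction.
Both cases fail, so the formula is unsatisfiable.

Unsatisfiable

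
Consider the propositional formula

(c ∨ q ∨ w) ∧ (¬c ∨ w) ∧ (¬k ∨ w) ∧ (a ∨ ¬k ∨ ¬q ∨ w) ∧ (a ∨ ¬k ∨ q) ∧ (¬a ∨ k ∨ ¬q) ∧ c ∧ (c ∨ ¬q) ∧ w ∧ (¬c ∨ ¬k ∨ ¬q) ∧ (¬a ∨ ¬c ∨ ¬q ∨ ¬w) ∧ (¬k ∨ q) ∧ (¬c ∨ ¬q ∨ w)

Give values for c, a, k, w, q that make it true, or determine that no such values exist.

Unit clause (c) forces c = True.
Unit clause (w) forces w = True.
Set a = False.
Try k = True:
  (a ∨ ¬k ∨ q) forces q = True.
  clause (¬c ∨ ¬k ∨ ¬q) is falsified — backtrack.
So k = False.
Set q = False.
All clauses satisfied.

c = True, a = False, k = False, w = True, q = False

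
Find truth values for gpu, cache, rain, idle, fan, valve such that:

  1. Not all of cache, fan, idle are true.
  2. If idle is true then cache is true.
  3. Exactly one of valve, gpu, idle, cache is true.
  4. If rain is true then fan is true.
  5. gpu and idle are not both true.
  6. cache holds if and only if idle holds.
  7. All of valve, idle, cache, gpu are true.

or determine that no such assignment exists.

No satisfying assignment exists.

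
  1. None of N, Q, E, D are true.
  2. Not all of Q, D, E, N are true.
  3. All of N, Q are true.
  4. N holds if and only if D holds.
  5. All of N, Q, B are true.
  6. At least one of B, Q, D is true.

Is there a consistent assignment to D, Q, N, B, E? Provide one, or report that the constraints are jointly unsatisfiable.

The formula is unsatisfiable.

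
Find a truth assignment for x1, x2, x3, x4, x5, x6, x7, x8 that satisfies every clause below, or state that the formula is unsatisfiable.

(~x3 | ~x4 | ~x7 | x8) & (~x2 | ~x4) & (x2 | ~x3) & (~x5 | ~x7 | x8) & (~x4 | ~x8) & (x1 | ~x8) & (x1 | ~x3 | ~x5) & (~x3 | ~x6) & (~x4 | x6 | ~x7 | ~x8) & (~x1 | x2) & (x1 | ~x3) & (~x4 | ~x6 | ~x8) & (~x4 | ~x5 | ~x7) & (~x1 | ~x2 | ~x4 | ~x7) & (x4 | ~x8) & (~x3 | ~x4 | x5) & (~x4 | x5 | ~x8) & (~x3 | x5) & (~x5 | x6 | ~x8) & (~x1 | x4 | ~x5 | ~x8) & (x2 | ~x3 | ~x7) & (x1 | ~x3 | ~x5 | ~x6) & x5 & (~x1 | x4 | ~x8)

Unit clause (x5) forces x5 = True.
Set x1 = False.
  then (x1 | ~x8) forces x8 = False.
  then (x1 | ~x3 | ~x5) forces x3 = False.
  then (~x5 | ~x7 | x8) forces x7 = False.
Set x2 = False.
Set x4 = False.
Set x6 = True.
All clauses satisfied.

x1 = False; x2 = False; x3 = False; x4 = False; x5 = True; x6 = True; x7 = False; x8 = False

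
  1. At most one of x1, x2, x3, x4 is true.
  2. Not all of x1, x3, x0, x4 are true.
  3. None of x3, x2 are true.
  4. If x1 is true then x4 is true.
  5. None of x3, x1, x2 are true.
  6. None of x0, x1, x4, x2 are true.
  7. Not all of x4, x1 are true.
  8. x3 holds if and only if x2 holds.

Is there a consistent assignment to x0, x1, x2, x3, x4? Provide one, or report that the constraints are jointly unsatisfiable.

x0 = False, x1 = False, x2 = False, x3 = False, x4 = False

  (1) {x1, x2, x3, x4}: 0 true — at most one ✓
  (2) {x1, x3, x0, x4}: 0/4 true — not all ✓
  (3) {x3, x2}: 0 true — none ✓
  (4) x1=F ⇒ x4: vacuous ✓
  (5) {x3, x1, x2}: 0 true — none ✓
  (6) {x0, x1, x4, x2}: 0 true — none ✓
  (7) {x4, x1}: 0/2 true — not all ✓
  (8) x3=F, x2=F — same ✓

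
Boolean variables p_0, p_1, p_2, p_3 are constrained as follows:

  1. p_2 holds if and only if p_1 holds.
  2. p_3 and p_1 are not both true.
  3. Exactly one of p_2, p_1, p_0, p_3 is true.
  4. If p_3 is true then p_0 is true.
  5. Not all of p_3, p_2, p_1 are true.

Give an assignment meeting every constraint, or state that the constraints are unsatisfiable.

p_0=T, p_1=F, p_2=F, p_3=F

  (1) p_2=F, p_1=F — same ✓
  (2) p_3=F, p_1=F — not both ✓
  (3) {p_2, p_1, p_0, p_3}: 1 true — exactly one ✓
  (4) p_3=F ⇒ p_0: vacuous ✓
  (5) {p_3, p_2, p_1}: 0/3 true — not all ✓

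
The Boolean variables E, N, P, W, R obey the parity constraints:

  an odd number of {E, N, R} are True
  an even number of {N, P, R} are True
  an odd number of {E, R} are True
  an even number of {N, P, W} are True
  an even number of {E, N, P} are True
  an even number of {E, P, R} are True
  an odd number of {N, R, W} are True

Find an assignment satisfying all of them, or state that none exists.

Unsatisfiable — no assignment works.

Adding constraints 2, 3, 5 mod 2: every variable appears an even number of times on the left, so the left side is 0.
But the right sides sum to 1 (mod 2). 0 ≠ 1 — the system is inconsistent.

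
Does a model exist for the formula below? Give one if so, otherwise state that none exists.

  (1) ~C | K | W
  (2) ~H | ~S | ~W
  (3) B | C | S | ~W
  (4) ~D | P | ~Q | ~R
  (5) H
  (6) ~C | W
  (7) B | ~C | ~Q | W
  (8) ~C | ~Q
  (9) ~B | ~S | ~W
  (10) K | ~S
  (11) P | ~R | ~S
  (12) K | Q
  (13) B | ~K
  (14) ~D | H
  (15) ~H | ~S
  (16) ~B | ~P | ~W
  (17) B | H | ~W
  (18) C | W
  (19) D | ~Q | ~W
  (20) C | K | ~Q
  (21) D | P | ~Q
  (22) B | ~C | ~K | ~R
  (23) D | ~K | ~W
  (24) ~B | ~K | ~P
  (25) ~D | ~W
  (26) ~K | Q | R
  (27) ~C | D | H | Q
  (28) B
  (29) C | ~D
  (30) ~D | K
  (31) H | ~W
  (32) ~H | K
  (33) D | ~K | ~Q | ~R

Case W = True:
  (H) forces H = True.
  (~H | ~S | ~W) forces S = False.
  (~D | ~W) forces D = False.
  (D | ~Q | ~W) forces Q = False.
  (K | Q) forces K = True.
  Clause (D | ~K | ~W) is falsified — contradiction.
Case W = False:
  (H) forces H = True.
  (~C | W) forces C = False.
  Clause (C | W) is falsified — contradiction.
Both cases fail, so the formula is unsatisfiable.

The formula is unsatisfiable.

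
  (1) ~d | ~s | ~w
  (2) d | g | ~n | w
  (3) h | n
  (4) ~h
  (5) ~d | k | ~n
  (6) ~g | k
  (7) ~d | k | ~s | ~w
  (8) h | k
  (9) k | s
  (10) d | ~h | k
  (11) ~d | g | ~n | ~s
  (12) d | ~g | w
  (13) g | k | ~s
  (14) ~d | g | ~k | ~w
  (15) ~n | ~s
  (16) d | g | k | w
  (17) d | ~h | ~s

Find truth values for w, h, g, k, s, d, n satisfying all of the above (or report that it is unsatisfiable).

Unit clause (~h) forces h = False.
In (h | k) only k is left, so k = True.
In (h | n) only n is left, so n = True.
In (~n | ~s) only ~s is left, so s = False.
Set w = True.
Set g = True.
Set d = True.
All clauses satisfied.

w = True, h = False, g = True, k = True, s = False, d = True, n = True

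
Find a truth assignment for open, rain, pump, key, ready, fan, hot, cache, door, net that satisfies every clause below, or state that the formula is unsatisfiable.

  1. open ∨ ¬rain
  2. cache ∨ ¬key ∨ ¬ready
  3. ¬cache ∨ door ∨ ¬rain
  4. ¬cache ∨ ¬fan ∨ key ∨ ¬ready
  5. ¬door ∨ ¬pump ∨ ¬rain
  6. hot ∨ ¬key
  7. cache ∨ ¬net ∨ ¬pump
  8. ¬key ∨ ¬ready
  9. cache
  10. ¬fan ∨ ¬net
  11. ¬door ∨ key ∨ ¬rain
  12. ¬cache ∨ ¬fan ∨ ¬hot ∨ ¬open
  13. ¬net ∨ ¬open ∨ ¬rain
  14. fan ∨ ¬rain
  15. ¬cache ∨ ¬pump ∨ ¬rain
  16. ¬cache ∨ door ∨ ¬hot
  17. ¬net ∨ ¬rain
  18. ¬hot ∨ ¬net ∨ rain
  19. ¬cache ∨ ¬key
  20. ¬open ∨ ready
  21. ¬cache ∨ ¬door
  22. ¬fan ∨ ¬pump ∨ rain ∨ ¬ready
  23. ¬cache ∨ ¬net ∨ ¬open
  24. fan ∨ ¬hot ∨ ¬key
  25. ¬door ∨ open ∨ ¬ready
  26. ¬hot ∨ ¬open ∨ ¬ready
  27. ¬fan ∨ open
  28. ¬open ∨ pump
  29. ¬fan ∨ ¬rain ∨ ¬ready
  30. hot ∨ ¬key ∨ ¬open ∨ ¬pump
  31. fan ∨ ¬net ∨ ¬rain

open=F, rain=F, pump=T, key=F, ready=T, fan=F, hot=F, cache=T, door=F, net=F

Unit clause (cache) forces cache = True.
In (¬cache ∨ ¬key) only ¬key is left, so key = False.
In (¬cache ∨ ¬door) only ¬door is left, so door = False.
In (¬cache ∨ door ∨ ¬rain) only ¬rain is left, so rain = False.
In (¬cache ∨ door ∨ ¬hot) only ¬hot is left, so hot = False.
Set open = False.
  then (¬fan ∨ open) forces fan = False.
Set pump = True.
Set ready = True.
Set net = False.
All clauses satisfied.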